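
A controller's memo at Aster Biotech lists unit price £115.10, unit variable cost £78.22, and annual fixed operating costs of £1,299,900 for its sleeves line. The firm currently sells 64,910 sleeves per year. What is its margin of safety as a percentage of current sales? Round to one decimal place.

Unit CM = price − variable cost = £115.10 − £78.22 = £36.88. Break-even units = £1,299,900 ÷ £36.88 = 35,246.75; break-even revenue = 35,246.75 × £115.10 = £4,056,900.49.
Current sales = 64,910 × £115.10 = £7,471,141.00.
Margin of safety = (£7,471,141.00 − £4,056,900.49) ÷ £7,471,141.00 = 45.7%.

45.7%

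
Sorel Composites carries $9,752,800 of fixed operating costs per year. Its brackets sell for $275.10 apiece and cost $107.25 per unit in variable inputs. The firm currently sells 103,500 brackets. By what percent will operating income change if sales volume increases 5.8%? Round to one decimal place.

Contribution at this volume is 103,500 × $167.85 = $17,372,475.00.
Operating income = contribution − fixed costs = $17,372,475.00 − $9,752,800 = $7,619,675.00.
DOL = contribution ÷ EBIT = $17,372,475.00 ÷ $7,619,675.00 = 2.2799.
So EBIT moves 2.2799 × (+5.8%) = +13.2%.

+13.2%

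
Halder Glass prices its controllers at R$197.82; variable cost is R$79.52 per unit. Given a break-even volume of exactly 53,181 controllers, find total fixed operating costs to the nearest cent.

R$6,291,312.30

Unit CM = price − variable cost = R$197.82 − R$79.52 = R$118.30.
Since BE = FC / CM, FC = 53,181 × R$118.30 = R$6,291,312.30.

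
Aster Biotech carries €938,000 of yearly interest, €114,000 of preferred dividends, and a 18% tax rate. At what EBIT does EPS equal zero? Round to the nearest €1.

€1,077,024

Preferred dividends are paid after tax, so their pre-tax equivalent is €114,000 ÷ (1 − 0.18) = €139,024.39.
EPS = 0 when EBIT covers interest plus the pre-tax preferred burden: €938,000 + €139,024.39 = €1,077,024.39.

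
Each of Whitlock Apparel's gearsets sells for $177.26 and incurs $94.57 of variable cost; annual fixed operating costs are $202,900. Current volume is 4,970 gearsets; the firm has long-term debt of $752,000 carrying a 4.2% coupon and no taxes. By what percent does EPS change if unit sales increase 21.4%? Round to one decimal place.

At 4,970 units, contribution = 4,970 × $82.69 = $410,969.30.
EBIT = $410,969.30 − $202,900 = $208,069.30.
After interest of $31,584.00, pre-tax earnings = $176,485.30.
DCL = total CM / (EBIT − I) = $410,969.30 / $176,485.30 = 2.3286.
%ΔEPS = DCL × %ΔSales = 2.3286 × +21.4% = +49.8%.

+49.8%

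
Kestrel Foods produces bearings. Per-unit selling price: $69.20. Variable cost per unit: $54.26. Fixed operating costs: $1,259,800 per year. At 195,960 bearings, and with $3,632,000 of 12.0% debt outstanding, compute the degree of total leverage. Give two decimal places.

Contribution at this volume is 195,960 × $14.94 = $2,927,642.40.
Operating income = contribution − fixed costs = $2,927,642.40 − $1,259,800 = $1,667,842.40. Interest = $435,840.00.
DOL = $2,927,642.40 ÷ $1,667,842.40 = 1.7553; DFL = $1,667,842.40 ÷ $1,232,002.40 = 1.3538.
DCL = DOL × DFL = 1.7553 × 1.3538 = 2.3763.

2.38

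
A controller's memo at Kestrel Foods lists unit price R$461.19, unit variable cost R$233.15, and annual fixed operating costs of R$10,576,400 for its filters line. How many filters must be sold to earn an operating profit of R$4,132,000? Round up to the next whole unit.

Unit CM = price − variable cost = R$461.19 − R$233.15 = R$228.04.
Required volume = (fixed costs + target profit) ÷ CM = (R$10,576,400 + R$4,132,000) ÷ R$228.04 = 64,499.21, so 64,500 filters.

64,500 filters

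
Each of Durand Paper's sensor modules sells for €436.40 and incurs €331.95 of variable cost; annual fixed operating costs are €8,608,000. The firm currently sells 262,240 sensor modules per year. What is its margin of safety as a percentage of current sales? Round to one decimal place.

Contribution margin per unit = €436.40 − €331.95 = €104.45. Break-even units = €8,608,000 ÷ €104.45 = 82,412.64; break-even revenue = 82,412.64 × €436.40 = €35,964,875.06.
Actual sales revenue = 262,240 × €436.40 = €114,441,536.00.
Margin of safety = (€114,441,536.00 − €35,964,875.06) ÷ €114,441,536.00 = 68.6%.

68.6%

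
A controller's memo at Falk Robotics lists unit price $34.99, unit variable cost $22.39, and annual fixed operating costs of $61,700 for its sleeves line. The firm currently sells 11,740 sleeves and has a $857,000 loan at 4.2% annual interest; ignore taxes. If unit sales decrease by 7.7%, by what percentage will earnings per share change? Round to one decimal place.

At 11,740 units, contribution = 11,740 × $12.60 = $147,924.00.
Operating income = contribution − fixed costs = $147,924.00 − $61,700 = $86,224.00.
After interest of $35,994.00, pre-tax earnings = $50,230.00.
DCL = total CM / (EBIT − I) = $147,924.00 / $50,230.00 = 2.9449.
EPS therefore changes by 2.9449 × (-7.7%) = -22.7%.

-22.7%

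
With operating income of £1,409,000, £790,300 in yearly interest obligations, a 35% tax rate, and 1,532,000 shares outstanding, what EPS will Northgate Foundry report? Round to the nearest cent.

£0.26

Interest = £790,300.00, so EBT = £1,409,000 − £790,300.00 = £618,700.00.
After tax at 35%: net income = £618,700.00 × 0.65 = £402,155.00.
EPS = £402,155.00 ÷ 1,532,000 = £0.26.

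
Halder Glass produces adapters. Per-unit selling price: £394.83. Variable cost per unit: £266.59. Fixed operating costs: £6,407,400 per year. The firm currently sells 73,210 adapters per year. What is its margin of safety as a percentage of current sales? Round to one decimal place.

31.8%

Contribution margin per unit = £394.83 − £266.59 = £128.24. Break-even units = £6,407,400 ÷ £128.24 = 49,964.13; break-even revenue = 49,964.13 × £394.83 = £19,727,337.35.
Actual sales revenue = 73,210 × £394.83 = £28,905,504.30.
Margin of safety = (£28,905,504.30 − £19,727,337.35) ÷ £28,905,504.30 = 31.8%.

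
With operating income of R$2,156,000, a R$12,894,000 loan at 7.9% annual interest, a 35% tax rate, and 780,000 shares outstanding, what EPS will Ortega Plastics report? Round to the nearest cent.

R$0.95

Interest = R$1,018,626.00, so EBT = R$2,156,000 − R$1,018,626.00 = R$1,137,374.00.
After tax at 35%: net income = R$1,137,374.00 × 0.65 = R$739,293.10.
Per share: R$739,293.10 / 780,000 shares = R$0.95.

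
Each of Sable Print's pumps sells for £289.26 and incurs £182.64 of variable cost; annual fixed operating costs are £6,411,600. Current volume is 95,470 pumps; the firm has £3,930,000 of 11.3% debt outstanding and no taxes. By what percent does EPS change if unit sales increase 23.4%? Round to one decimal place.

+71.7%

Contribution at this volume is 95,470 × £106.62 = £10,179,011.40.
Subtracting fixed costs: EBIT = £10,179,011.40 − £6,411,600 = £3,767,411.40.
After interest of £444,090.00, pre-tax earnings = £3,323,321.40.
DCL = total CM / (EBIT − I) = £10,179,011.40 / £3,323,321.40 = 3.0629.
%ΔEPS = DCL × %ΔSales = 3.0629 × +23.4% = +71.7%.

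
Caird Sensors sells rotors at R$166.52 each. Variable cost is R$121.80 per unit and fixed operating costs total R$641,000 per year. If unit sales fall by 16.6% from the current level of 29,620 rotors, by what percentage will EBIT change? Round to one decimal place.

-32.2%

Total contribution margin = 29,620 × R$44.72 = R$1,324,606.40.
Operating income = contribution − fixed costs = R$1,324,606.40 − R$641,000 = R$683,606.40.
DOL = contribution ÷ EBIT = R$1,324,606.40 ÷ R$683,606.40 = 1.9377.
So EBIT moves 1.9377 × (-16.6%) = -32.2%.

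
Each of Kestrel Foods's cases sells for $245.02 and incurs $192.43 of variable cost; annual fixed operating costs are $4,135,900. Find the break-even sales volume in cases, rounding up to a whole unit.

78,645 cases

Unit CM = price − variable cost = $245.02 − $192.43 = $52.59.
Units to break even: $4,135,900 ÷ $52.59 = 78,644.23, rounded up to 78,645.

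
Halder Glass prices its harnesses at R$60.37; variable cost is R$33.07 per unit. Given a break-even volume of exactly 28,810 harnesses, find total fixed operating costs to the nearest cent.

R$786,513.00

Contribution margin per unit = R$60.37 − R$33.07 = R$27.30.
Since BE = FC / CM, FC = 28,810 × R$27.30 = R$786,513.00.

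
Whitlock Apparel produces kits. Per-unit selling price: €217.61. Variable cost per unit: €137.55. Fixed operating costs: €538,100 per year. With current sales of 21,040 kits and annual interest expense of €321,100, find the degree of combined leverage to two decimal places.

2.04

Total contribution margin = 21,040 × €80.06 = €1,684,462.40.
Subtracting fixed costs: EBIT = €1,684,462.40 − €538,100 = €1,146,362.40. Interest = €321,100.00.
DOL = €1,684,462.40 ÷ €1,146,362.40 = 1.4694; DFL = €1,146,362.40 ÷ €825,262.40 = 1.3891.
Combined leverage = 1.4694 × 1.3891 = 2.0411.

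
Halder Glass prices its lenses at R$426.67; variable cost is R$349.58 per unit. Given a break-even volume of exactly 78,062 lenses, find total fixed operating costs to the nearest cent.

R$6,017,799.58

Each unit contributes R$426.67 − R$349.58 = R$77.09.
Fixed costs = break-even units × CM = 78,062 × R$77.09 = R$6,017,799.58.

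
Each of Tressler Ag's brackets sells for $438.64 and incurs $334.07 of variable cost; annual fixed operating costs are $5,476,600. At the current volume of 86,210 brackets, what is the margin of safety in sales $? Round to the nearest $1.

Unit CM = price − variable cost = $438.64 − $334.07 = $104.57. Break-even units = $5,476,600 ÷ $104.57 = 52,372.57; break-even revenue = 52,372.57 × $438.64 = $22,972,705.59.
Current sales = 86,210 × $438.64 = $37,815,154.40.
Margin of safety = $37,815,154.40 − $22,972,705.59 = $14,842,449.

$14,842,449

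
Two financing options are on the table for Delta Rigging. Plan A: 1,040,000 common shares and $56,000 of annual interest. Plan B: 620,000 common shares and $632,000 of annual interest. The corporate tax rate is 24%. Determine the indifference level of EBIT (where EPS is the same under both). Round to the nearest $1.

Set EPS_A = EPS_B: (EBIT − $56,000)(1 − 0.24) ÷ 1,040,000 = (EBIT − $632,000)(1 − 0.24) ÷ 620,000.
Cancelling (1 − t) and cross-multiplying: 620,000·(EBIT − 56,000) = 1,040,000·(EBIT − 632,000).
Solving, EBIT = (632,000·1,040,000 − 56,000·620,000) / (1,040,000 − 620,000) = 622,560,000,000 / 420,000 = 1,482,285.71.

$1,482,286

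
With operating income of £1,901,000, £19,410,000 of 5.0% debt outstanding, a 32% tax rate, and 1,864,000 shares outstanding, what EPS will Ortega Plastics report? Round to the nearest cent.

£0.34

Pre-tax income = £1,901,000 − £970,500.00 = £930,500.00.
After tax at 32%: net income = £930,500.00 × 0.68 = £632,740.00.
EPS = £632,740.00 ÷ 1,864,000 = £0.34.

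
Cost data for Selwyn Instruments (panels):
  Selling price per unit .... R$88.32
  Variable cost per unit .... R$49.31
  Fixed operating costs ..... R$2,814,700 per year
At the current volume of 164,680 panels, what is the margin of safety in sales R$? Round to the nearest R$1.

R$8,171,959

Each unit contributes R$88.32 − R$49.31 = R$39.01. Break-even units = R$2,814,700 ÷ R$39.01 = 72,153.29; break-even revenue = 72,153.29 × R$88.32 = R$6,372,578.93.
Current sales = 164,680 × R$88.32 = R$14,544,537.60.
Margin of safety = R$14,544,537.60 − R$6,372,578.93 = R$8,171,959.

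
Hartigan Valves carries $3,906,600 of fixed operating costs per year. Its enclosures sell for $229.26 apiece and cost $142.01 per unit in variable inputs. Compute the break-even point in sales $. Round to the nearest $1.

CM per unit = $229.26 − $142.01 = $87.25; CM ratio = $87.25 / $229.26 = 0.3806.
Break-even sales = FC ÷ CM ratio = $3,906,600 × $229.26 / $87.25 = $10,265,067.

$10,265,067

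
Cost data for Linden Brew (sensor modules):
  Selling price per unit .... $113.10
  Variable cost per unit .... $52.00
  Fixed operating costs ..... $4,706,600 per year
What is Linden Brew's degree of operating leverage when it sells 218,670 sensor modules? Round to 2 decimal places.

1.54

Contribution at this volume is 218,670 × $61.10 = $13,360,737.00.
Subtracting fixed costs: EBIT = $13,360,737.00 − $4,706,600 = $8,654,137.00.
Degree of operating leverage = $13,360,737.00 / $8,654,137.00 = 1.5439.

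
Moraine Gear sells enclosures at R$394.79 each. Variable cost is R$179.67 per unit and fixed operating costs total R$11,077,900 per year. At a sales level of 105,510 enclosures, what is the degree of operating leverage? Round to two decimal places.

1.95

At 105,510 units, contribution = 105,510 × R$215.12 = R$22,697,311.20.
Operating income = contribution − fixed costs = R$22,697,311.20 − R$11,077,900 = R$11,619,411.20.
Degree of operating leverage = R$22,697,311.20 / R$11,619,411.20 = 1.9534.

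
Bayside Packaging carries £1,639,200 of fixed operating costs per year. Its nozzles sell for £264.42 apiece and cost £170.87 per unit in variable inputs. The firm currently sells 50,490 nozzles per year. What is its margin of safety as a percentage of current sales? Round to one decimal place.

65.3%

Unit CM = price − variable cost = £264.42 − £170.87 = £93.55. Break-even units = £1,639,200 ÷ £93.55 = 17,522.18; break-even revenue = 17,522.18 × £264.42 = £4,633,215.01.
Actual sales revenue = 50,490 × £264.42 = £13,350,565.80.
Margin of safety = (£13,350,565.80 − £4,633,215.01) ÷ £13,350,565.80 = 65.3%.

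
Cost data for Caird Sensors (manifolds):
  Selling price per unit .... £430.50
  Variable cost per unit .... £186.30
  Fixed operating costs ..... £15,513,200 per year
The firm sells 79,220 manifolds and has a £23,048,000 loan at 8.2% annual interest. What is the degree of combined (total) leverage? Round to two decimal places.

Contribution at this volume is 79,220 × £244.20 = £19,345,524.00.
Operating income = contribution − fixed costs = £19,345,524.00 − £15,513,200 = £3,832,324.00. Interest = £1,889,936.00, so EBIT − I = £1,942,388.00.
Degree of total leverage = total CM / (EBIT − interest) = £19,345,524.00 / £1,942,388.00 = 9.9597.

9.96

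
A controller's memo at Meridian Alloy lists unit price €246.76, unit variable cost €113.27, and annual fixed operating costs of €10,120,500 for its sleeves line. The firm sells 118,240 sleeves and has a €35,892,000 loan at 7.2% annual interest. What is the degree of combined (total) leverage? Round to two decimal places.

5.13

At 118,240 units, contribution = 118,240 × €133.49 = €15,783,857.60.
Operating income = contribution − fixed costs = €15,783,857.60 − €10,120,500 = €5,663,357.60. Interest = €2,584,224.00.
DOL = €15,783,857.60 ÷ €5,663,357.60 = 2.7870; DFL = €5,663,357.60 ÷ €3,079,133.60 = 1.8393.
DCL = DOL × DFL = 2.7870 × 1.8393 = 5.1261.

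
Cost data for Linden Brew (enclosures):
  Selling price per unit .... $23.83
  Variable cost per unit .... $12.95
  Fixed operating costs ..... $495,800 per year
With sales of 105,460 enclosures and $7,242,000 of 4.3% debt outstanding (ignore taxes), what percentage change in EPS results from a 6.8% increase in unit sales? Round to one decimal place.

At 105,460 units, contribution = 105,460 × $10.88 = $1,147,404.80.
Operating income = contribution − fixed costs = $1,147,404.80 − $495,800 = $651,604.80.
Interest = $311,406.00, so EBIT − I = $340,198.80.
DCL = total CM / (EBIT − I) = $1,147,404.80 / $340,198.80 = 3.3727.
EPS therefore changes by 3.3727 × (+6.8%) = +22.9%.

+22.9%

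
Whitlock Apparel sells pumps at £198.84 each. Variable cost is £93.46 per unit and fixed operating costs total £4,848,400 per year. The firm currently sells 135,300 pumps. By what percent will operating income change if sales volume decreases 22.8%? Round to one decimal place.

Total contribution margin = 135,300 × £105.38 = £14,257,914.00.
EBIT = £14,257,914.00 − £4,848,400 = £9,409,514.00.
So DOL = total CM / EBIT = £14,257,914.00 / £9,409,514.00 = 1.5153.
Operating income changes by 1.5153 × -22.8% = -34.5%.

-34.5%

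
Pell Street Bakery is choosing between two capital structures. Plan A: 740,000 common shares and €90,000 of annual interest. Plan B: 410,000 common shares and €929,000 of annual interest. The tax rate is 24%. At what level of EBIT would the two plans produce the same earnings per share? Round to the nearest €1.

€1,971,394

Set EPS_A = EPS_B: (EBIT − €90,000)(1 − 0.24) ÷ 740,000 = (EBIT − €929,000)(1 − 0.24) ÷ 410,000.
The (1 − t) factor cancels: (EBIT − 90,000) × 410,000 = (EBIT − 929,000) × 740,000.
Solving, EBIT = (929,000·740,000 − 90,000·410,000) / (740,000 − 410,000) = 650,560,000,000 / 330,000 = 1,971,393.94.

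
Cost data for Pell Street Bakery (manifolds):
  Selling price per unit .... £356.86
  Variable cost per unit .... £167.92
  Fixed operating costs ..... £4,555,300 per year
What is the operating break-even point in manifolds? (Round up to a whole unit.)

Each unit contributes £356.86 − £167.92 = £188.94.
Break-even Q = £4,555,300 / £188.94 = 24,109.77 → 24,110 manifolds.

24,110 manifolds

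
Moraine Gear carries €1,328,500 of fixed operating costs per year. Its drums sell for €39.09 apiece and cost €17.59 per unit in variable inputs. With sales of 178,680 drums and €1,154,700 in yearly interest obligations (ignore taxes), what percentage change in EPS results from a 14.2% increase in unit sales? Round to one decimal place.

+40.2%

At 178,680 units, contribution = 178,680 × €21.50 = €3,841,620.00.
Operating income = contribution − fixed costs = €3,841,620.00 − €1,328,500 = €2,513,120.00.
Interest = €1,154,700.00, so EBIT − I = €1,358,420.00.
Degree of combined leverage = contribution ÷ (EBIT − I) = €3,841,620.00 ÷ €1,358,420.00 = 2.8280.
EPS therefore changes by 2.8280 × (+14.2%) = +40.2%.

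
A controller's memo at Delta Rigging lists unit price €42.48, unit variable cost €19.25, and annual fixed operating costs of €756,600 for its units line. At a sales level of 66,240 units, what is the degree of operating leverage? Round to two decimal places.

Total contribution margin = 66,240 × €23.23 = €1,538,755.20.
Subtracting fixed costs: EBIT = €1,538,755.20 − €756,600 = €782,155.20.
Degree of operating leverage = €1,538,755.20 / €782,155.20 = 1.9673.

1.97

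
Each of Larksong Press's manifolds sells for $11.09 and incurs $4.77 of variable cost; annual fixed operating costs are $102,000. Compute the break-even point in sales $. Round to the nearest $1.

CM per unit = $11.09 − $4.77 = $6.32; CM ratio = $6.32 / $11.09 = 0.5699.
Break-even revenue = fixed costs × price ÷ CM = $102,000 × $11.09 ÷ $6.32 = $178,984.

$178,984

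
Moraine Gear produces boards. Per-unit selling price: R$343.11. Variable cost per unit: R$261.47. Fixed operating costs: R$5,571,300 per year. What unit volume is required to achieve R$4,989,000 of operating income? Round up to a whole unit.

129,353 boards

Each unit contributes R$343.11 − R$261.47 = R$81.64.
Required volume = (fixed costs + target profit) ÷ CM = (R$5,571,300 + R$4,989,000) ÷ R$81.64 = 129,352.03, so 129,353 boards.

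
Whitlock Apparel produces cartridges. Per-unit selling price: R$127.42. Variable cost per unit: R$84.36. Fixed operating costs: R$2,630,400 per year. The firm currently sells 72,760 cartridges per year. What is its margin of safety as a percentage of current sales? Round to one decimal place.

Contribution margin per unit = R$127.42 − R$84.36 = R$43.06. Break-even units = R$2,630,400 ÷ R$43.06 = 61,086.86; break-even revenue = 61,086.86 × R$127.42 = R$7,783,687.13.
Current sales = 72,760 × R$127.42 = R$9,271,079.20.
Margin of safety = (R$9,271,079.20 − R$7,783,687.13) ÷ R$9,271,079.20 = 16.0%.

16.0%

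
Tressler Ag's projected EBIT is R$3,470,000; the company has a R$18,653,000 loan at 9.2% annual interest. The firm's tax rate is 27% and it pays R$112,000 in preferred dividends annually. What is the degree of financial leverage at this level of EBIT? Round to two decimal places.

2.17

Interest = R$1,716,076.00.
Pre-tax preferred-dividend burden = R$112,000 ÷ (1 − 0.27) = R$153,424.66.
DFL = EBIT ÷ [EBIT − I − D_p/(1−t)] = R$3,470,000 ÷ [R$3,470,000 − R$1,716,076.00 − R$153,424.66] = R$3,470,000 ÷ R$1,600,499.34 = 2.1681.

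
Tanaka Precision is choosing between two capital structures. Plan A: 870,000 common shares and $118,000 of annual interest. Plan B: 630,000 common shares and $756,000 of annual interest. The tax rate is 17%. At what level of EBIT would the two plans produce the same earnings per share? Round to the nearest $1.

Set EPS_A = EPS_B: (EBIT − $118,000)(1 − 0.17) ÷ 870,000 = (EBIT − $756,000)(1 − 0.17) ÷ 630,000.
Cancelling (1 − t) and cross-multiplying: 630,000·(EBIT − 118,000) = 870,000·(EBIT − 756,000).
EBIT × (870,000 − 630,000) = 756,000 × 870,000 − 118,000 × 630,000 = 583,380,000,000, so EBIT = 583,380,000,000 ÷ 240,000 = 2,430,750.00.

$2,430,750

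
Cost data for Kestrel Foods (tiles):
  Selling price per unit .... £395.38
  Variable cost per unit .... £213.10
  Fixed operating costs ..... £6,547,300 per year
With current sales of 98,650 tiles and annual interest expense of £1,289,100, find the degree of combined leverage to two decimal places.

1.77

Total contribution margin = 98,650 × £182.28 = £17,981,922.00.
EBIT = £17,981,922.00 − £6,547,300 = £11,434,622.00. Interest = £1,289,100.00.
DOL = £17,981,922.00 ÷ £11,434,622.00 = 1.5726; DFL = £11,434,622.00 ÷ £10,145,522.00 = 1.1271.
Combined leverage = 1.5726 × 1.1271 = 1.7725.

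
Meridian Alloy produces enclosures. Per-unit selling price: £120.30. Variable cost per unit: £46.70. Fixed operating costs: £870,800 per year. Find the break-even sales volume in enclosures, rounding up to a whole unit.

11,832 enclosures

Each unit contributes £120.30 − £46.70 = £73.60.
Break-even Q = £870,800 / £73.60 = 11,831.52 → 11,832 enclosures.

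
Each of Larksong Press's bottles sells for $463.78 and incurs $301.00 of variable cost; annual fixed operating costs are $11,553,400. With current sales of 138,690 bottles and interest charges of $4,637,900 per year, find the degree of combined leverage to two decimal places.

Contribution at this volume is 138,690 × $162.78 = $22,575,958.20.
Operating income = contribution − fixed costs = $22,575,958.20 − $11,553,400 = $11,022,558.20. Interest = $4,637,900.00.
DOL = $22,575,958.20 ÷ $11,022,558.20 = 2.0482; DFL = $11,022,558.20 ÷ $6,384,658.20 = 1.7264.
Combined leverage = 2.0482 × 1.7264 = 3.5360.

3.54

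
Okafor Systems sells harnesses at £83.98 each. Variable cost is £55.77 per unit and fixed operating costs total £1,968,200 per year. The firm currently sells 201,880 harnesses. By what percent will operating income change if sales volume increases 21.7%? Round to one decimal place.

At 201,880 units, contribution = 201,880 × £28.21 = £5,695,034.80.
Subtracting fixed costs: EBIT = £5,695,034.80 − £1,968,200 = £3,726,834.80.
Degree of operating leverage = £5,695,034.80 / £3,726,834.80 = 1.5281.
So EBIT moves 1.5281 × (+21.7%) = +33.2%.

+33.2%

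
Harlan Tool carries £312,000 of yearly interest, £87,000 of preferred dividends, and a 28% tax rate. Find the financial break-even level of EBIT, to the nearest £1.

Grossing the preferred dividend up to pre-tax terms: £87,000 / (1 − 0.28) = £120,833.33.
Financial break-even EBIT = interest + D_p ÷ (1 − t) = £312,000 + £120,833.33 = £432,833.33.

£432,833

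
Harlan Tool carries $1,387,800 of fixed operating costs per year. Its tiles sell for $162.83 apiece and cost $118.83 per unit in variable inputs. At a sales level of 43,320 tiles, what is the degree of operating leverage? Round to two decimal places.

At 43,320 units, contribution = 43,320 × $44.00 = $1,906,080.00.
Operating income = contribution − fixed costs = $1,906,080.00 − $1,387,800 = $518,280.00.
DOL = contribution ÷ EBIT = $1,906,080.00 ÷ $518,280.00 = 3.6777.

3.68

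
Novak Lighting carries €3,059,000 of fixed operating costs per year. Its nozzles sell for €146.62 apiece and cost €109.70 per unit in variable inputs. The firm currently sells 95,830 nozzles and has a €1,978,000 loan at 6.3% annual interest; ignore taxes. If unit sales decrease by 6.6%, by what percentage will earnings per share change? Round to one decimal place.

Total contribution margin = 95,830 × €36.92 = €3,538,043.60.
Subtracting fixed costs: EBIT = €3,538,043.60 − €3,059,000 = €479,043.60.
Interest = €124,614.00, so EBIT − I = €354,429.60.
DCL = total CM / (EBIT − I) = €3,538,043.60 / €354,429.60 = 9.9824.
%ΔEPS = DCL × %ΔSales = 9.9824 × -6.6% = -65.9%.

-65.9%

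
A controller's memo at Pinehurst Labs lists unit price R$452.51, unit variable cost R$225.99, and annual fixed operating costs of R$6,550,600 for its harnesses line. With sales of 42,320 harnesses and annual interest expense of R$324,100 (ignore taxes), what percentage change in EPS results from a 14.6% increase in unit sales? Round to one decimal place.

+51.6%

Contribution at this volume is 42,320 × R$226.52 = R$9,586,326.40.
Operating income = contribution − fixed costs = R$9,586,326.40 − R$6,550,600 = R$3,035,726.40.
After interest of R$324,100.00, pre-tax earnings = R$2,711,626.40.
Degree of combined leverage = contribution ÷ (EBIT − I) = R$9,586,326.40 ÷ R$2,711,626.40 = 3.5353.
EPS therefore changes by 3.5353 × (+14.6%) = +51.6%.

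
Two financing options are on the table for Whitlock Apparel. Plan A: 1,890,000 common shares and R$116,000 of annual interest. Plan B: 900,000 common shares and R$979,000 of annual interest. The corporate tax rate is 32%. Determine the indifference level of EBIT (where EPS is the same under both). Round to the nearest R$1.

R$1,763,545

Set EPS_A = EPS_B: (EBIT − R$116,000)(1 − 0.32) ÷ 1,890,000 = (EBIT − R$979,000)(1 − 0.32) ÷ 900,000.
Cancelling (1 − t) and cross-multiplying: 900,000·(EBIT − 116,000) = 1,890,000·(EBIT − 979,000).
Solving, EBIT = (979,000·1,890,000 − 116,000·900,000) / (1,890,000 − 900,000) = 1,745,910,000,000 / 990,000 = 1,763,545.45.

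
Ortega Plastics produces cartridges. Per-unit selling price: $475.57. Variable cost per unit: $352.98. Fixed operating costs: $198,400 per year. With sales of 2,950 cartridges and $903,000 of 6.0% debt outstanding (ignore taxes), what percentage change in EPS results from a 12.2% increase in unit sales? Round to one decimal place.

+40.5%

Contribution at this volume is 2,950 × $122.59 = $361,640.50.
Subtracting fixed costs: EBIT = $361,640.50 − $198,400 = $163,240.50.
Interest = $54,180.00, so EBIT − I = $109,060.50.
Degree of combined leverage = contribution ÷ (EBIT − I) = $361,640.50 ÷ $109,060.50 = 3.3160.
EPS therefore changes by 3.3160 × (+12.2%) = +40.5%.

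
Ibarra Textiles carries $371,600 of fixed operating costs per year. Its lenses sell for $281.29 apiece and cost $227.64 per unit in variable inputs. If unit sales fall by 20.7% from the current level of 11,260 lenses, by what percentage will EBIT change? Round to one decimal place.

At 11,260 units, contribution = 11,260 × $53.65 = $604,099.00.
EBIT = $604,099.00 − $371,600 = $232,499.00.
Degree of operating leverage = $604,099.00 / $232,499.00 = 2.5983.
Operating income changes by 2.5983 × -20.7% = -53.8%.

-53.8%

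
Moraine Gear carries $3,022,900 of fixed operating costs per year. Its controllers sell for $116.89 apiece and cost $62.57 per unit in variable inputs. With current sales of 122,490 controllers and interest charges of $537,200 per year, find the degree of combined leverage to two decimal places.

Total contribution margin = 122,490 × $54.32 = $6,653,656.80.
Subtracting fixed costs: EBIT = $6,653,656.80 − $3,022,900 = $3,630,756.80. Interest = $537,200.00.
DOL = $6,653,656.80 ÷ $3,630,756.80 = 1.8326; DFL = $3,630,756.80 ÷ $3,093,556.80 = 1.1737.
DCL = DOL × DFL = 1.8326 × 1.1737 = 2.1509.

2.15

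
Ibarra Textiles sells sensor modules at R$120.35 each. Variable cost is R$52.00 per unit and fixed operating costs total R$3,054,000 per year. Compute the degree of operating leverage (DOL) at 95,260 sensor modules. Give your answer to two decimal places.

1.88

Contribution at this volume is 95,260 × R$68.35 = R$6,511,021.00.
Subtracting fixed costs: EBIT = R$6,511,021.00 − R$3,054,000 = R$3,457,021.00.
DOL = contribution ÷ EBIT = R$6,511,021.00 ÷ R$3,457,021.00 = 1.8834.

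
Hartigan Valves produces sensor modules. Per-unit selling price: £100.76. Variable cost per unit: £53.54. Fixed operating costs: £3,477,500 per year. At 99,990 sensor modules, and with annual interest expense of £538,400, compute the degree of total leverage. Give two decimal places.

6.69

Contribution at this volume is 99,990 × £47.22 = £4,721,527.80.
Operating income = contribution − fixed costs = £4,721,527.80 − £3,477,500 = £1,244,027.80. Interest = £538,400.00, so EBIT − I = £705,627.80.
DCL = contribution ÷ (EBIT − I) = £4,721,527.80 ÷ £705,627.80 = 6.6912.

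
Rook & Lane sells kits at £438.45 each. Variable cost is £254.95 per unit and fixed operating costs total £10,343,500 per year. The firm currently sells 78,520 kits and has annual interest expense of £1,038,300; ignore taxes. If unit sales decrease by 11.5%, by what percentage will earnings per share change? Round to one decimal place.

At 78,520 units, contribution = 78,520 × £183.50 = £14,408,420.00.
Operating income = contribution − fixed costs = £14,408,420.00 − £10,343,500 = £4,064,920.00.
After interest of £1,038,300.00, pre-tax earnings = £3,026,620.00.
DCL = total CM / (EBIT − I) = £14,408,420.00 / £3,026,620.00 = 4.7606.
%ΔEPS = DCL × %ΔSales = 4.7606 × -11.5% = -54.7%.

-54.7%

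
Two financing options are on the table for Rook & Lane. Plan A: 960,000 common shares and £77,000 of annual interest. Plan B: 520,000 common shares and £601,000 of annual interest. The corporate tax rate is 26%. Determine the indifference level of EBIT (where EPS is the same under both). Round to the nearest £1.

£1,220,273

At indifference, (EBIT − 77,000)(1 − t)/960,000 = (EBIT − 601,000)(1 − t)/520,000.
The (1 − t) factor cancels: (EBIT − 77,000) × 520,000 = (EBIT − 601,000) × 960,000.
EBIT × (960,000 − 520,000) = 601,000 × 960,000 − 77,000 × 520,000 = 536,920,000,000, so EBIT = 536,920,000,000 ÷ 440,000 = 1,220,272.73.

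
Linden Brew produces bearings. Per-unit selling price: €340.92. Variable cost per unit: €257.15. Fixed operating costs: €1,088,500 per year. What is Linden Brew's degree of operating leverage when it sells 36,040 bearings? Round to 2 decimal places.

Contribution at this volume is 36,040 × €83.77 = €3,019,070.80.
Operating income = contribution − fixed costs = €3,019,070.80 − €1,088,500 = €1,930,570.80.
So DOL = total CM / EBIT = €3,019,070.80 / €1,930,570.80 = 1.5638.

1.56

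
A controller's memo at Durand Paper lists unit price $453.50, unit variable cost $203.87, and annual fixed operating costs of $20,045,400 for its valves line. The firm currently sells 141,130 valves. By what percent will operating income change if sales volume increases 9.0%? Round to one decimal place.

Contribution at this volume is 141,130 × $249.63 = $35,230,281.90.
Operating income = contribution − fixed costs = $35,230,281.90 − $20,045,400 = $15,184,881.90.
DOL = contribution ÷ EBIT = $35,230,281.90 ÷ $15,184,881.90 = 2.3201.
So EBIT moves 2.3201 × (+9.0%) = +20.9%.

+20.9%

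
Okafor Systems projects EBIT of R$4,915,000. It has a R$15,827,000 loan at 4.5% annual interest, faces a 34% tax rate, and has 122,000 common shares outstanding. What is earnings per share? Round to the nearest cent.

Pre-tax income = R$4,915,000 − R$712,215.00 = R$4,202,785.00.
After tax at 34%: net income = R$4,202,785.00 × 0.66 = R$2,773,838.10.
Per share: R$2,773,838.10 / 122,000 shares = R$22.74.

R$22.74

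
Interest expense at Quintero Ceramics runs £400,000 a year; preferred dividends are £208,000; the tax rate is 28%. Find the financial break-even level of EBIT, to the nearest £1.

Grossing the preferred dividend up to pre-tax terms: £208,000 / (1 − 0.28) = £288,888.89.
Financial break-even EBIT = interest + D_p ÷ (1 − t) = £400,000 + £288,888.89 = £688,888.89.

£688,889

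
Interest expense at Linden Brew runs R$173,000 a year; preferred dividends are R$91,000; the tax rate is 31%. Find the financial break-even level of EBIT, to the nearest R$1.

Grossing the preferred dividend up to pre-tax terms: R$91,000 / (1 − 0.31) = R$131,884.06.
Financial break-even EBIT = interest + D_p ÷ (1 − t) = R$173,000 + R$131,884.06 = R$304,884.06.

R$304,884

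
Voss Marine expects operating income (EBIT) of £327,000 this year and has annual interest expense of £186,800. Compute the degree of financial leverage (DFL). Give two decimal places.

2.33

Interest = £186,800.00.
Degree of financial leverage = EBIT / (EBIT − interest) = £327,000 / £140,200.00 = 2.3324.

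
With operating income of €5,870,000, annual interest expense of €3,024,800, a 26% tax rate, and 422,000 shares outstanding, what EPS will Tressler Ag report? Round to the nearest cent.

€4.99

Interest = €3,024,800.00, so EBT = €5,870,000 − €3,024,800.00 = €2,845,200.00.
Net income = €2,845,200.00 × (1 − 0.26) = €2,105,448.00.
Per share: €2,105,448.00 / 422,000 shares = €4.99.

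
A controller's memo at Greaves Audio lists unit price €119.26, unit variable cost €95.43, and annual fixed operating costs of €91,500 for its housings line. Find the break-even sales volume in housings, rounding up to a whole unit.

3,840 housings

Unit CM = price − variable cost = €119.26 − €95.43 = €23.83.
Break-even Q = €91,500 / €23.83 = 3,839.70 → 3,840 housings.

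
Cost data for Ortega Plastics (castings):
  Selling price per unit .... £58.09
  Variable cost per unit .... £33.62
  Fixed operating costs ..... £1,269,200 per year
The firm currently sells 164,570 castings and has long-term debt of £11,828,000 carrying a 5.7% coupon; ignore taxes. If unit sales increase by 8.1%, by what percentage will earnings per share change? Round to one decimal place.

Contribution at this volume is 164,570 × £24.47 = £4,027,027.90.
Operating income = contribution − fixed costs = £4,027,027.90 − £1,269,200 = £2,757,827.90.
After interest of £674,196.00, pre-tax earnings = £2,083,631.90.
Degree of combined leverage = contribution ÷ (EBIT − I) = £4,027,027.90 ÷ £2,083,631.90 = 1.9327.
%ΔEPS = DCL × %ΔSales = 1.9327 × +8.1% = +15.7%.

+15.7%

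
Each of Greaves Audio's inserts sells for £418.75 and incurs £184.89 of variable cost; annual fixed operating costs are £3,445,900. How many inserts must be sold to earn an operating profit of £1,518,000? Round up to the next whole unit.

21,226 inserts

Unit CM = price − variable cost = £418.75 − £184.89 = £233.86.
Need Q such that Q × £233.86 − £3,445,900 = £1,518,000, i.e. Q = £4,963,900 / £233.86 = 21,225.95 → 21,226.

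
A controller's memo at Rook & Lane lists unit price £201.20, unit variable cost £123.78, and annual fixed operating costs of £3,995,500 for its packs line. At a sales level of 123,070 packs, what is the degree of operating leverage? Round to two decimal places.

1.72

At 123,070 units, contribution = 123,070 × £77.42 = £9,528,079.40.
Subtracting fixed costs: EBIT = £9,528,079.40 − £3,995,500 = £5,532,579.40.
Degree of operating leverage = £9,528,079.40 / £5,532,579.40 = 1.7222.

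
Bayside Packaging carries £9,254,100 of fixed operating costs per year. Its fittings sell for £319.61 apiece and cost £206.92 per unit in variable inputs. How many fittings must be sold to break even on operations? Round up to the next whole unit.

Unit CM = price − variable cost = £319.61 − £206.92 = £112.69.
Break-even volume = fixed costs ÷ CM per unit = £9,254,100 ÷ £112.69 = 82,119.98, so 82,120 fittings.

82,120 fittings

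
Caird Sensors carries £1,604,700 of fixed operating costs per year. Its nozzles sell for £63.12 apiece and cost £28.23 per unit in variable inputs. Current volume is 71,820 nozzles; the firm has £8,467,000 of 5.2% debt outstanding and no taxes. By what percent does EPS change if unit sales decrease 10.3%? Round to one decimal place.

-56.0%

Contribution at this volume is 71,820 × £34.89 = £2,505,799.80.
Subtracting fixed costs: EBIT = £2,505,799.80 − £1,604,700 = £901,099.80.
Interest = £440,284.00, so EBIT − I = £460,815.80.
Degree of combined leverage = contribution ÷ (EBIT − I) = £2,505,799.80 ÷ £460,815.80 = 5.4377.
EPS therefore changes by 5.4377 × (-10.3%) = -56.0%.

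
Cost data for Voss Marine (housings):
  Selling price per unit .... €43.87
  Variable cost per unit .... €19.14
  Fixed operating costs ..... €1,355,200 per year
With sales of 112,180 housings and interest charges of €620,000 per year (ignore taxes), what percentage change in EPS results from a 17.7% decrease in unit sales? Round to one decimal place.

Total contribution margin = 112,180 × €24.73 = €2,774,211.40.
Subtracting fixed costs: EBIT = €2,774,211.40 − €1,355,200 = €1,419,011.40.
After interest of €620,000.00, pre-tax earnings = €799,011.40.
Degree of combined leverage = contribution ÷ (EBIT − I) = €2,774,211.40 ÷ €799,011.40 = 3.4721.
%ΔEPS = DCL × %ΔSales = 3.4721 × -17.7% = -61.5%.

-61.5%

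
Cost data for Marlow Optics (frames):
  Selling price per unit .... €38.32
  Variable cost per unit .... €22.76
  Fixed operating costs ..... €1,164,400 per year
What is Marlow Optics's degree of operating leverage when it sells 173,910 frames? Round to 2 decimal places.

1.76

Contribution at this volume is 173,910 × €15.56 = €2,706,039.60.
Subtracting fixed costs: EBIT = €2,706,039.60 − €1,164,400 = €1,541,639.60.
Degree of operating leverage = €2,706,039.60 / €1,541,639.60 = 1.7553.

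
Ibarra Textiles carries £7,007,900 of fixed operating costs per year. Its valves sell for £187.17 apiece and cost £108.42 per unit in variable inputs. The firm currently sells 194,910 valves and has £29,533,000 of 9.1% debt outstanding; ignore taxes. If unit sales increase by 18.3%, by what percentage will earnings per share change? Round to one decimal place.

At 194,910 units, contribution = 194,910 × £78.75 = £15,349,162.50.
EBIT = £15,349,162.50 − £7,007,900 = £8,341,262.50.
Interest = £2,687,503.00, so EBIT − I = £5,653,759.50.
DCL = total CM / (EBIT − I) = £15,349,162.50 / £5,653,759.50 = 2.7149.
EPS therefore changes by 2.7149 × (+18.3%) = +49.7%.

+49.7%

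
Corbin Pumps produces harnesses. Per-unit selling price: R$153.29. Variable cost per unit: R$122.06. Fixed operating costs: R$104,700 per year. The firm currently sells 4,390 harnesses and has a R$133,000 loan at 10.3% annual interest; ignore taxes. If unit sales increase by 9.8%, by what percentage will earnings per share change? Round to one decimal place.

+71.8%

Contribution at this volume is 4,390 × R$31.23 = R$137,099.70.
EBIT = R$137,099.70 − R$104,700 = R$32,399.70.
Interest = R$13,699.00, so EBIT − I = R$18,700.70.
Degree of combined leverage = contribution ÷ (EBIT − I) = R$137,099.70 ÷ R$18,700.70 = 7.3313.
%ΔEPS = DCL × %ΔSales = 7.3313 × +9.8% = +71.8%.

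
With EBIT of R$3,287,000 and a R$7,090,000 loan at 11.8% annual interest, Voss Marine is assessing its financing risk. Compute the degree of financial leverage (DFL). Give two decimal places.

Interest = R$836,620.00.
DFL = EBIT ÷ (EBIT − I) = R$3,287,000 ÷ (R$3,287,000 − R$836,620.00) = R$3,287,000 ÷ R$2,450,380.00 = 1.3414.

1.34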